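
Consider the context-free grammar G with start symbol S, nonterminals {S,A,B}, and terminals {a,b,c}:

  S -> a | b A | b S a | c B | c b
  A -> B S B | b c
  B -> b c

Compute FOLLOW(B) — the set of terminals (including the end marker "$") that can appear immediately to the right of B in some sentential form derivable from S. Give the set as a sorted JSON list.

FIRST sets, iterate to fixpoint:
pass 1:
  A via A→b c: +{b}
  B via B→b c: +{b}
  S via S→a: +{a}
  S via S→b A: +{b}
  S via S→c B: +{c}
  FIRST(S)={a,b,c}  FIRST(A)={b}  FIRST(B)={b}
pass 2: (no change)
  FIRST(S)={a,b,c}  FIRST(A)={b}  FIRST(B)={b}

FOLLOW iteration:
initialize: $ ∈ FOLLOW(S)
round 1:
  A→B S B: FOLLOW(B) ⊇ FIRST(S) = {a,b,c}; new: +{a,b,c}
  A→B S B: FOLLOW(S) ⊇ FIRST(B) = {b}; new: +{b}
  S→b A: FOLLOW(A) ⊇ FOLLOW(S) ⊇ {$,b}; new: +{$,b}
  S→b S a: FOLLOW(S) ⊇ FIRST(a) = {a}; new: +{a}
  S→c B: FOLLOW(B) ⊇ FOLLOW(S) ⊇ {$,a,b}; new: +{$}
  S: {$,a,b}  A: {$,b}  B: {$,a,b,c}
round 2:
  S→b A: FOLLOW(A) ⊇ FOLLOW(S) ⊇ {$,a,b}; new: +{a}
  S: {$,a,b}  A: {$,a,b}  B: {$,a,b,c}
round 3: (stable)
  S: {$,a,b}  A: {$,a,b}  B: {$,a,b,c}

FOLLOW(B) = ["$", "a", "b", "c"]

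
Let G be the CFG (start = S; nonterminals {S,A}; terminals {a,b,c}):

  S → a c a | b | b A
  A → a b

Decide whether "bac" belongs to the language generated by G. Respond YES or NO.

Convert to CNF:
  S -> T0 X3 | T1 A | b
  A -> T0 T1
  T0 -> a
  T1 -> b
  T2 -> c
  X3 -> T2 T0

CYK fill:
  [0..0]={S,T1}  "b"  orig:{S}
  [1..1]={T0}  "a"  orig:{}
  [2..2]={T2}  "c"  orig:{}
  [0..1]=∅  "ba"
  [1..2]=∅  "ac"
  [0..2]=∅  "bac"

S ∉ T[0,2] ⇒ NO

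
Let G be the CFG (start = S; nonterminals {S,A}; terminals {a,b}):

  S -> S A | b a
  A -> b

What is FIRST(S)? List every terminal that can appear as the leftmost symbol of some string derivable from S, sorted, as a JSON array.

Compute FIRST by fixpoint:
round 1:
  A via A→b: +{b}
  S via S→b a: +{b}
  FIRST[S]={b}  FIRST[A]={b}
round 2: — fixpoint
  FIRST[S]={b}  FIRST[A]={b}

FIRST(S) = ["b"]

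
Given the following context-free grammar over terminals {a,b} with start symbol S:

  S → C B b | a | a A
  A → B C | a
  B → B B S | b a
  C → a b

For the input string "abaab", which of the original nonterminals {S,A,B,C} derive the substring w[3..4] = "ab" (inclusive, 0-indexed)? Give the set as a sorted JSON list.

CNF form of G:
  S -> C X3 | T1 A | a
  A -> B C | a
  B -> B X2 | T0 T1
  C -> T1 T0
  T0 -> b
  T1 -> a
  X2 -> B S
  X3 -> B T0

CYK table (by increasing span) — only the sub-triangle for w[3..4]:
  T[3,3] 'a' = {A,S,T1}  orig:{A,S}
  T[4,4] 'b' = {T0}  orig:{}
  T[3,4] 'ab' = {C}

Original NTs in T[3,4] deriving "ab": ["C"]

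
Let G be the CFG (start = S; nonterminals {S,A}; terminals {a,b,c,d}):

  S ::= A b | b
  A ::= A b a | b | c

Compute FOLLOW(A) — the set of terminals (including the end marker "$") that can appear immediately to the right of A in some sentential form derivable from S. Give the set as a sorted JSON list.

Compute FIRST by fixpoint:
iter 1:
  A via A→b: +{b}
  A via A→c: +{c}
  S via S→A b: +{b,c}
  FIRST[S]={b,c}  FIRST[A]={b,c}
iter 2: done
  FIRST[S]={b,c}  FIRST[A]={b,c}

Compute FOLLOW by fixpoint:
seed FOLLOW(S) with $
iter 1:
  A→A b a: FOLLOW(A) ⊇ FIRST(b) = {b}; new: +{b}
  S: {$}  A: {b}
iter 2: — fixpoint
  S: {$}  A: {b}

FOLLOW(A) = ["b"]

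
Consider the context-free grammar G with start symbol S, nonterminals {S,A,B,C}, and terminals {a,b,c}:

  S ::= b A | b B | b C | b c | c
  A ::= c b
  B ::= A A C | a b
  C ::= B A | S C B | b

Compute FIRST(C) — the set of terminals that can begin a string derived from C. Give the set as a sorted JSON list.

Compute FIRST by fixpoint:
pass 1:
  A via A→c b: +{c}
  B via B→A A C: +{c}
  B via B→a b: +{a}
  C via C→B A: +{a,c}
  C via C→b: +{b}
  S via S→b A: +{b}
  S via S→c: +{c}
  FIRST(S)={b,c}  FIRST(A)={c}  FIRST(B)={a,c}  FIRST(C)={a,b,c}
pass 2: (no change)
  FIRST(S)={b,c}  FIRST(A)={c}  FIRST(B)={a,c}  FIRST(C)={a,b,c}

FIRST(C) = ["a", "b", "c"]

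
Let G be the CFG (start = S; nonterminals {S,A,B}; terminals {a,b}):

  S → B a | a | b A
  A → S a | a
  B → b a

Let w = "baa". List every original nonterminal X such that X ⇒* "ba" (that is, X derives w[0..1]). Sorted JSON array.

CNF form of G:
  S -> B T0 | T1 A | a
  A -> S T0 | a
  B -> T1 T0
  T0 -> a
  T1 -> b

CYK table (by increasing span) (cells [i..j] with 0 ≤ i ≤ j ≤ 1 only):
  cell(0,0) b: {T1}  orig:{}
  cell(1,1) a: {A,S,T0}  orig:{A,S}
  cell(0,1) ba: {B,S}

Original NTs in T[0,1] deriving "ba": ["B", "S"]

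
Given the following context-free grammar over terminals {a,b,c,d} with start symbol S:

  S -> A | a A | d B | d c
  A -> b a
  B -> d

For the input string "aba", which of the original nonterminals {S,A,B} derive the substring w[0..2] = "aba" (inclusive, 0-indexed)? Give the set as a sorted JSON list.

Convert to CNF:
  S -> T0 T1 | T1 A | T2 B | T2 T3
  A -> T0 T1
  B -> d
  T0 -> b
  T1 -> a
  T2 -> d
  T3 -> c

Fill CYK table bottom-up (cells [i..j] with 0 ≤ i ≤ j ≤ 2 only):
  T[0,0] 'a' = {T1}  orig:{}
  T[1,1] 'b' = {T0}  orig:{}
  T[2,2] 'a' = {T1}  orig:{}
  T[0,1] 'ab' = ∅
  T[1,2] 'ba' = {A,S}
  T[0,2] 'aba' = {S}

Original NTs in T[0,2] deriving "aba": ["S"]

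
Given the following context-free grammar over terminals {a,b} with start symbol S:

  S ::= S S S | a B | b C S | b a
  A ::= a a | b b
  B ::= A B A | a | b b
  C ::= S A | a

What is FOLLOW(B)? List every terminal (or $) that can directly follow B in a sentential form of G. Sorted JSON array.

FIRST iteration:
round 1:
  A via A→a a: +{a}
  A via A→b b: +{b}
  B via B→A B A: +{a,b}
  C via C→a: +{a}
  S via S→a B: +{a}
  S via S→b C S: +{b}
  FIRST[S]={a,b}  FIRST[A]={a,b}  FIRST[B]={a,b}  FIRST[C]={a}
round 2:
  C via C→S A: +{b}
  FIRST[S]={a,b}  FIRST[A]={a,b}  FIRST[B]={a,b}  FIRST[C]={a,b}
round 3: done
  FIRST[S]={a,b}  FIRST[A]={a,b}  FIRST[B]={a,b}  FIRST[C]={a,b}

FOLLOW sets:
seed FOLLOW(S) with $
iter 1:
  B→A B A: FOLLOW(A) ⊇ FIRST(B) = {a,b}; new: +{a,b}
  B→A B A: FOLLOW(B) ⊇ FIRST(A) = {a,b}; new: +{a,b}
  C→S A: FOLLOW(S) ⊇ FIRST(A) = {a,b}; new: +{a,b}
  S→a B: FOLLOW(B) ⊇ FOLLOW(S) ⊇ {$,a,b}; new: +{$}
  S→b C S: FOLLOW(C) ⊇ FIRST(S) = {a,b}; new: +{a,b}
  FOLLOW[S]={$,a,b}  FOLLOW[A]={a,b}  FOLLOW[B]={$,a,b}  FOLLOW[C]={a,b}
iter 2:
  B→A B A: FOLLOW(A) ⊇ FOLLOW(B) ⊇ {$,a,b}; new: +{$}
  FOLLOW[S]={$,a,b}  FOLLOW[A]={$,a,b}  FOLLOW[B]={$,a,b}  FOLLOW[C]={a,b}
iter 3: done
  FOLLOW[S]={$,a,b}  FOLLOW[A]={$,a,b}  FOLLOW[B]={$,a,b}  FOLLOW[C]={a,b}

FOLLOW(B) = ["$", "a", "b"]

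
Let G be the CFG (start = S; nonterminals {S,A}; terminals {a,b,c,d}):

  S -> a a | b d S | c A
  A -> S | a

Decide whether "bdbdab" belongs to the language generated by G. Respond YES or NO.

Convert to CNF:
  S -> T0 T0 | T1 X5 | T3 A
  A -> T0 T0 | T1 X4 | T3 A | a
  T0 -> a
  T1 -> b
  T2 -> d
  T3 -> c
  X4 -> T2 S
  X5 -> T2 S

CYK table (by increasing span):
  [0..0]={T1}  "b"  orig:{}
  [1..1]={T2}  "d"  orig:{}
  [2..2]={T1}  "b"  orig:{}
  [3..3]={T2}  "d"  orig:{}
  [4..4]={A,T0}  "a"  orig:{A}
  [5..5]={T1}  "b"  orig:{}
  [0..1]=∅  "bd"
  [1..2]=∅  "db"
  [2..3]=∅  "bd"
  [3..4]=∅  "da"
  [4..5]=∅  "ab"
  [0..2]=∅  "bdb"
  [1..3]=∅  "dbd"
  [2..4]=∅  "bda"
  [3..5]=∅  "dab"
  [0..3]=∅  "bdbd"
  [1..4]=∅  "dbda"
  [2..5]=∅  "bdab"
  [0..4]=∅  "bdbda"
  [1..5]=∅  "dbdab"
  [0..5]=∅  "bdbdab"

S ∉ T[0,5] ⇒ NO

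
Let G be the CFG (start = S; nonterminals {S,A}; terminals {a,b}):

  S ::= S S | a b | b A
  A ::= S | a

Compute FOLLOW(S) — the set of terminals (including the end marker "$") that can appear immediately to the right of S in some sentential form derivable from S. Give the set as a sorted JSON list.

FIRST sets, iterate to fixpoint:
[1]
  A via A→a: +{a}
  S via S→a b: +{a}
  S via S→b A: +{b}
  FIRST(S)={a,b}  FIRST(A)={a}
[2]
  A via A→S: +{b}
  FIRST(S)={a,b}  FIRST(A)={a,b}
[3] — fixpoint
  FIRST(S)={a,b}  FIRST(A)={a,b}

FOLLOW sets:
FOLLOW(S) := {$}
pass 1:
  S→S S: FOLLOW(S) ⊇ FIRST(S) = {a,b}; new: +{a,b}
  S→b A: FOLLOW(A) ⊇ FOLLOW(S) ⊇ {$,a,b}; new: +{$,a,b}
  FOLLOW[S]={$,a,b}  FOLLOW[A]={$,a,b}
pass 2: — fixpoint
  FOLLOW[S]={$,a,b}  FOLLOW[A]={$,a,b}

FOLLOW(S) = ["$", "a", "b"]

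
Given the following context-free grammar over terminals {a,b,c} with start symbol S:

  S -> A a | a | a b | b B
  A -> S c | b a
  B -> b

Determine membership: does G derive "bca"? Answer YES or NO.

CNF form of G:
  S -> A T2 | T1 B | T2 T1 | a
  A -> S T0 | T1 T2
  B -> b
  T0 -> c
  T1 -> b
  T2 -> a

CYK fill:
  T[0,0] 'b' = {B,T1}  orig:{B}
  T[1,1] 'c' = {T0}  orig:{}
  T[2,2] 'a' = {S,T2}  orig:{S}
  T[0,1] 'bc' = ∅
  T[1,2] 'ca' = ∅
  T[0,2] 'bca' = ∅

S ∉ T[0,2] ⇒ NO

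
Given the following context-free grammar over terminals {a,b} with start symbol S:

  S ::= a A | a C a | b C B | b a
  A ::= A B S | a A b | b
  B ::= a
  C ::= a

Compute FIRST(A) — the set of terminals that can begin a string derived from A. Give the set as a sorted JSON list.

FIRST iteration:
round 1:
  A via A→a A b: +{a}
  A via A→b: +{b}
  B via B→a: +{a}
  C via C→a: +{a}
  S via S→a A: +{a}
  S via S→b C B: +{b}
  FIRST[S]={a,b}  FIRST[A]={a,b}  FIRST[B]={a}  FIRST[C]={a}
round 2: — fixpoint
  FIRST[S]={a,b}  FIRST[A]={a,b}  FIRST[B]={a}  FIRST[C]={a}

FIRST(A) = ["a", "b"]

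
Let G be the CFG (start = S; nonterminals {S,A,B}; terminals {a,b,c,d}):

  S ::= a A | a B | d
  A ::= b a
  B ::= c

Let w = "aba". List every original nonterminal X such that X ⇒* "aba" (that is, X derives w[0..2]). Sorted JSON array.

Convert to CNF:
  S -> T1 A | T1 B | d
  A -> T0 T1
  B -> c
  T0 -> b
  T1 -> a

Fill CYK table bottom-up (cells [i..j] with 0 ≤ i ≤ j ≤ 2 only):
  T[0,0] 'a' = {T1}  orig:{}
  T[1,1] 'b' = {T0}  orig:{}
  T[2,2] 'a' = {T1}  orig:{}
  T[0,1] 'ab' = ∅
  T[1,2] 'ba' = {A}
  T[0,2] 'aba' = {S}

Original NTs in T[0,2] deriving "aba": ["S"]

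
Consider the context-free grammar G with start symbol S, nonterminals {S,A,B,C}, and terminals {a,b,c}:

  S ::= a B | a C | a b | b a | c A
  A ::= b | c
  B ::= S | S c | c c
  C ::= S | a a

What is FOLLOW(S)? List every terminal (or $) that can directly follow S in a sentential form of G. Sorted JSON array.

Compute FIRST by fixpoint:
round 1:
  A via A→b: +{b}
  A via A→c: +{c}
  B via B→c c: +{c}
  C via C→a a: +{a}
  S via S→a B: +{a}
  S via S→b a: +{b}
  S via S→c A: +{c}
  S: {a,b,c}  A: {b,c}  B: {c}  C: {a}
round 2:
  B via B→S: +{a,b}
  C via C→S: +{b,c}
  S: {a,b,c}  A: {b,c}  B: {a,b,c}  C: {a,b,c}
round 3: done
  S: {a,b,c}  A: {b,c}  B: {a,b,c}  C: {a,b,c}

FOLLOW sets:
initialize: $ ∈ FOLLOW(S)
iter 1:
  B→S c: FOLLOW(S) ⊇ FIRST(c) = {c}; new: +{c}
  S→a B: FOLLOW(B) ⊇ FOLLOW(S) ⊇ {$,c}; new: +{$,c}
  S→a C: FOLLOW(C) ⊇ FOLLOW(S) ⊇ {$,c}; new: +{$,c}
  S→c A: FOLLOW(A) ⊇ FOLLOW(S) ⊇ {$,c}; new: +{$,c}
  FOLLOW(S)={$,c}  FOLLOW(A)={$,c}  FOLLOW(B)={$,c}  FOLLOW(C)={$,c}
iter 2: — fixpoint
  FOLLOW(S)={$,c}  FOLLOW(A)={$,c}  FOLLOW(B)={$,c}  FOLLOW(C)={$,c}

FOLLOW(S) = ["$", "c"]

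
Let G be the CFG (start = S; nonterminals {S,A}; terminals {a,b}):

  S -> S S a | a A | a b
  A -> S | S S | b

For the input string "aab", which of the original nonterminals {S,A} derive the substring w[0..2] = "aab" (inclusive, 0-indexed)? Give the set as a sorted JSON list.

Convert to CNF:
  S -> S X3 | T0 A | T0 T1
  A -> S S | S X2 | T0 A | T0 T1 | b
  T0 -> a
  T1 -> b
  X2 -> S T0
  X3 -> S T0

Fill CYK table bottom-up — only the sub-triangle for w[0..2]:
  cell(0,0) a: {T0}  orig:{}
  cell(1,1) a: {T0}  orig:{}
  cell(2,2) b: {A,T1}  orig:{A}
  cell(0,1) aa: ∅
  cell(1,2) ab: {A,S}
  cell(0,2) aab: {A,S}

Original NTs in T[0,2] deriving "aab": ["A", "S"]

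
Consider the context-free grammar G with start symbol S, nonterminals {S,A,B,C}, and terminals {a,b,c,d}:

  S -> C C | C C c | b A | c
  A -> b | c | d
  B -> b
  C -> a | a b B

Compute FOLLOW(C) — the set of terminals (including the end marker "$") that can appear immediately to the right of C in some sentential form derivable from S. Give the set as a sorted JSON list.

FIRST sets, iterate to fixpoint:
pass 1:
  A via A→b: +{b}
  A via A→c: +{c}
  A via A→d: +{d}
  B via B→b: +{b}
  C via C→a: +{a}
  S via S→C C: +{a}
  S via S→b A: +{b}
  S via S→c: +{c}
  FIRST(S)={a,b,c}  FIRST(A)={b,c,d}  FIRST(B)={b}  FIRST(C)={a}
pass 2: done
  FIRST(S)={a,b,c}  FIRST(A)={b,c,d}  FIRST(B)={b}  FIRST(C)={a}

FOLLOW sets:
seed FOLLOW(S) with $
iter 1:
  S→C C: FOLLOW(C) ⊇ FIRST(C) = {a}; new: +{a}
  S→C C: FOLLOW(C) ⊇ FOLLOW(S) ⊇ {$}; new: +{$}
  S→C C c: FOLLOW(C) ⊇ FIRST(c) = {c}; new: +{c}
  S→b A: FOLLOW(A) ⊇ FOLLOW(S) ⊇ {$}; new: +{$}
  FOLLOW(S)={$}  FOLLOW(A)={$}  FOLLOW(B)={}  FOLLOW(C)={$,a,c}
iter 2:
  C→a b B: FOLLOW(B) ⊇ FOLLOW(C) ⊇ {$,a,c}; new: +{$,a,c}
  FOLLOW(S)={$}  FOLLOW(A)={$}  FOLLOW(B)={$,a,c}  FOLLOW(C)={$,a,c}
iter 3: (stable)
  FOLLOW(S)={$}  FOLLOW(A)={$}  FOLLOW(B)={$,a,c}  FOLLOW(C)={$,a,c}

FOLLOW(C) = ["$", "a", "c"]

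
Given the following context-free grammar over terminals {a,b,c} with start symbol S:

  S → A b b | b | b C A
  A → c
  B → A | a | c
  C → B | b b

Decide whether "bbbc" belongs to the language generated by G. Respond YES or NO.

CNF form of G:
  S -> A X1 | T0 X2 | b
  A -> c
  B -> a | c
  C -> T0 T0 | a | c
  T0 -> b
  X1 -> T0 T0
  X2 -> C A

Fill CYK table bottom-up:
  [0..0]={S,T0}  "b"  orig:{S}
  [1..1]={S,T0}  "b"  orig:{S}
  [2..2]={S,T0}  "b"  orig:{S}
  [3..3]={A,B,C}  "c"
  [0..1]={C,X1}  "bb"  orig:{C}
  [1..2]={C,X1}  "bb"  orig:{C}
  [2..3]=∅  "bc"
  [0..2]=∅  "bbb"
  [1..3]={X2}  "bbc"  orig:{}
  [0..3]={S}  "bbbc"

S ∈ T[0,3] ⇒ YES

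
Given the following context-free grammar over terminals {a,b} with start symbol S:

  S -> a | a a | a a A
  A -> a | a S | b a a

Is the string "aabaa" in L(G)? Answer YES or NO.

CNF form of G:
  S -> T0 T0 | T0 X3 | a
  A -> T0 S | T1 X2 | a
  T0 -> a
  T1 -> b
  X2 -> T0 T0
  X3 -> T0 A

Fill CYK table bottom-up:
  T[0,0] 'a' = {A,S,T0}  orig:{A,S}
  T[1,1] 'a' = {A,S,T0}  orig:{A,S}
  T[2,2] 'b' = {T1}  orig:{}
  T[3,3] 'a' = {A,S,T0}  orig:{A,S}
  T[4,4] 'a' = {A,S,T0}  orig:{A,S}
  T[0,1] 'aa' = {A,S,X2,X3}  orig:{A,S}
  T[1,2] 'ab' = ∅
  T[2,3] 'ba' = ∅
  T[3,4] 'aa' = {A,S,X2,X3}  orig:{A,S}
  T[0,2] 'aab' = ∅
  T[1,3] 'aba' = ∅
  T[2,4] 'baa' = {A}
  T[0,3] 'aaba' = ∅
  T[1,4] 'abaa' = {X3}  orig:{}
  T[0,4] 'aabaa' = {S}

S ∈ T[0,4] ⇒ YES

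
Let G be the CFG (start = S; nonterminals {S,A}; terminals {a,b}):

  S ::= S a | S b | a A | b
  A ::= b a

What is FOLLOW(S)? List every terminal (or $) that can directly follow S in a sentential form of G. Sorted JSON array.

Compute FIRST by fixpoint:
[1]
  A via A→b a: +{b}
  S via S→a A: +{a}
  S via S→b: +{b}
  S: {a,b}  A: {b}
[2] (no change)
  S: {a,b}  A: {b}

Compute FOLLOW by fixpoint:
FOLLOW(S) := {$}
round 1:
  S→S a: FOLLOW(S) ⊇ FIRST(a) = {a}; new: +{a}
  S→S b: FOLLOW(S) ⊇ FIRST(b) = {b}; new: +{b}
  S→a A: FOLLOW(A) ⊇ FOLLOW(S) ⊇ {$,a,b}; new: +{$,a,b}
  S: {$,a,b}  A: {$,a,b}
round 2: (no change)
  S: {$,a,b}  A: {$,a,b}

FOLLOW(S) = ["$", "a", "b"]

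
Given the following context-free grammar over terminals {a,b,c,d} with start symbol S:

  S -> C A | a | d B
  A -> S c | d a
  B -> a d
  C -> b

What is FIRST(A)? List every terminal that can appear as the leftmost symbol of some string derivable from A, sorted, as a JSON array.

Compute FIRST by fixpoint:
pass 1:
  A via A→d a: +{d}
  B via B→a d: +{a}
  C via C→b: +{b}
  S via S→C A: +{b}
  S via S→a: +{a}
  S via S→d B: +{d}
  FIRST(S)={a,b,d}  FIRST(A)={d}  FIRST(B)={a}  FIRST(C)={b}
pass 2:
  A via A→S c: +{a,b}
  FIRST(S)={a,b,d}  FIRST(A)={a,b,d}  FIRST(B)={a}  FIRST(C)={b}
pass 3: — fixpoint
  FIRST(S)={a,b,d}  FIRST(A)={a,b,d}  FIRST(B)={a}  FIRST(C)={b}

FIRST(A) = ["a", "b", "d"]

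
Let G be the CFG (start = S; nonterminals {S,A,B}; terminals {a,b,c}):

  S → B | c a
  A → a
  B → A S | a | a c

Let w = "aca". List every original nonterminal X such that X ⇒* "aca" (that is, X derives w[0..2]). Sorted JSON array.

CNF form of G:
  S -> A S | T0 T1 | T1 T0 | a
  A -> a
  B -> A S | T0 T1 | a
  T0 -> a
  T1 -> c

CYK fill (cells [i..j] with 0 ≤ i ≤ j ≤ 2 only):
  T[0,0] 'a' = {A,B,S,T0}  orig:{A,B,S}
  T[1,1] 'c' = {T1}  orig:{}
  T[2,2] 'a' = {A,B,S,T0}  orig:{A,B,S}
  T[0,1] 'ac' = {B,S}
  T[1,2] 'ca' = {S}
  T[0,2] 'aca' = {B,S}

Original NTs in T[0,2] deriving "aca": ["B", "S"]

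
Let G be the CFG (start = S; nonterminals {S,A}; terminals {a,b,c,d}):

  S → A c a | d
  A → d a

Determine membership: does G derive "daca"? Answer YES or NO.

CNF form of G:
  S -> A X3 | d
  A -> T0 T1
  T0 -> d
  T1 -> a
  T2 -> c
  X3 -> T2 T1

CYK table (by increasing span):
  [0..0]={S,T0}  "d"  orig:{S}
  [1..1]={T1}  "a"  orig:{}
  [2..2]={T2}  "c"  orig:{}
  [3..3]={T1}  "a"  orig:{}
  [0..1]={A}  "da"
  [1..2]=∅  "ac"
  [2..3]={X3}  "ca"  orig:{}
  [0..2]=∅  "dac"
  [1..3]=∅  "aca"
  [0..3]={S}  "daca"

S ∈ T[0,3] ⇒ YES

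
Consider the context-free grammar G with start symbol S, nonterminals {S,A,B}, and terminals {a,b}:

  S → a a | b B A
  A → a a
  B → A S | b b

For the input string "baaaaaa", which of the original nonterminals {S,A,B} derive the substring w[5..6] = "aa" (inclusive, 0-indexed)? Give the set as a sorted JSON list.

Convert to CNF:
  S -> T0 T0 | T1 X2
  A -> T0 T0
  B -> A S | T1 T1
  T0 -> a
  T1 -> b
  X2 -> B A

Fill CYK table bottom-up — only the sub-triangle for w[5..6]:
  [5..5]={T0}  "a"  orig:{}
  [6..6]={T0}  "a"  orig:{}
  [5..6]={A,S}  "aa"

Original NTs in T[5,6] deriving "aa": ["A", "S"]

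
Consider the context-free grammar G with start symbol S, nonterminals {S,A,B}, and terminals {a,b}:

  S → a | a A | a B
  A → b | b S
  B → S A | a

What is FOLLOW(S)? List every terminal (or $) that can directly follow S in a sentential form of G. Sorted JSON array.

FIRST iteration:
round 1:
  A via A→b: +{b}
  B via B→a: +{a}
  S via S→a: +{a}
  FIRST(S)={a}  FIRST(A)={b}  FIRST(B)={a}
round 2: — fixpoint
  FIRST(S)={a}  FIRST(A)={b}  FIRST(B)={a}

Compute FOLLOW by fixpoint:
initialize: $ ∈ FOLLOW(S)
iter 1:
  B→S A: FOLLOW(S) ⊇ FIRST(A) = {b}; new: +{b}
  S→a A: FOLLOW(A) ⊇ FOLLOW(S) ⊇ {$,b}; new: +{$,b}
  S→a B: FOLLOW(B) ⊇ FOLLOW(S) ⊇ {$,b}; new: +{$,b}
  S: {$,b}  A: {$,b}  B: {$,b}
iter 2: — fixpoint
  S: {$,b}  A: {$,b}  B: {$,b}

FOLLOW(S) = ["$", "b"]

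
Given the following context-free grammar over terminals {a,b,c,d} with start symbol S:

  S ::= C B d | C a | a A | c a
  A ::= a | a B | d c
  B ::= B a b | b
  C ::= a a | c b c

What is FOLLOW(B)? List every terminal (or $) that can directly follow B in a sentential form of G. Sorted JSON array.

Compute FIRST by fixpoint:
round 1:
  A via A→a: +{a}
  A via A→d c: +{d}
  B via B→b: +{b}
  C via C→a a: +{a}
  C via C→c b c: +{c}
  S via S→C B d: +{a,c}
  S: {a,c}  A: {a,d}  B: {b}  C: {a,c}
round 2: (stable)
  S: {a,c}  A: {a,d}  B: {b}  C: {a,c}

FOLLOW sets:
FOLLOW(S) := {$}
pass 1:
  B→B a b: FOLLOW(B) ⊇ FIRST(a) = {a}; new: +{a}
  S→C B d: FOLLOW(C) ⊇ FIRST(B) = {b}; new: +{b}
  S→C B d: FOLLOW(B) ⊇ FIRST(d) = {d}; new: +{d}
  S→C a: FOLLOW(C) ⊇ FIRST(a) = {a}; new: +{a}
  S→a A: FOLLOW(A) ⊇ FOLLOW(S) ⊇ {$}; new: +{$}
  FOLLOW(S)={$}  FOLLOW(A)={$}  FOLLOW(B)={a,d}  FOLLOW(C)={a,b}
pass 2:
  A→a B: FOLLOW(B) ⊇ FOLLOW(A) ⊇ {$}; new: +{$}
  FOLLOW(S)={$}  FOLLOW(A)={$}  FOLLOW(B)={$,a,d}  FOLLOW(C)={a,b}
pass 3: (stable)
  FOLLOW(S)={$}  FOLLOW(A)={$}  FOLLOW(B)={$,a,d}  FOLLOW(C)={a,b}

FOLLOW(B) = ["$", "a", "d"]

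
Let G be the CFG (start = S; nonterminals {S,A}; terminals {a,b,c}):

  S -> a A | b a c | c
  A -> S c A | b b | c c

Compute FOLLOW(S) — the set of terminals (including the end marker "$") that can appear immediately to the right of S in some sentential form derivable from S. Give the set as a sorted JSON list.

FIRST iteration:
[1]
  A via A→b b: +{b}
  A via A→c c: +{c}
  S via S→a A: +{a}
  S via S→b a c: +{b}
  S via S→c: +{c}
  FIRST(S)={a,b,c}  FIRST(A)={b,c}
[2]
  A via A→S c A: +{a}
  FIRST(S)={a,b,c}  FIRST(A)={a,b,c}
[3] (stable)
  FIRST(S)={a,b,c}  FIRST(A)={a,b,c}

Compute FOLLOW by fixpoint:
seed FOLLOW(S) with $
pass 1:
  A→S c A: FOLLOW(S) ⊇ FIRST(c) = {c}; new: +{c}
  S→a A: FOLLOW(A) ⊇ FOLLOW(S) ⊇ {$,c}; new: +{$,c}
  FOLLOW(S)={$,c}  FOLLOW(A)={$,c}
pass 2: — fixpoint
  FOLLOW(S)={$,c}  FOLLOW(A)={$,c}

FOLLOW(S) = ["$", "c"]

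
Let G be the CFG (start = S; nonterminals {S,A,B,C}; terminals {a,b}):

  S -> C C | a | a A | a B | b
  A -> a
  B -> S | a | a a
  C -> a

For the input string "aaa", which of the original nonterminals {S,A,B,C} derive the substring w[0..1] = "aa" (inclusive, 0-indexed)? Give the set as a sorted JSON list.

CNF form of G:
  S -> C C | T0 A | T0 B | a | b
  A -> a
  B -> C C | T0 A | T0 B | T0 T0 | a | b
  C -> a
  T0 -> a

Fill CYK table bottom-up (cells [i..j] with 0 ≤ i ≤ j ≤ 1 only):
  T[0,0] 'a' = {A,B,C,S,T0}  orig:{A,B,C,S}
  T[1,1] 'a' = {A,B,C,S,T0}  orig:{A,B,C,S}
  T[0,1] 'aa' = {B,S}

Original NTs in T[0,1] deriving "aa": ["B", "S"]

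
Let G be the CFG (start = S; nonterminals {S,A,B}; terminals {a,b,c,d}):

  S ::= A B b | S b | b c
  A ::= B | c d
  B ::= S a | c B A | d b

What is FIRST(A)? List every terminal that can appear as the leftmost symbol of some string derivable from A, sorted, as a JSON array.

Compute FIRST by fixpoint:
[1]
  A via A→c d: +{c}
  B via B→c B A: +{c}
  B via B→d b: +{d}
  S via S→A B b: +{c}
  S via S→b c: +{b}
  FIRST[S]={b,c}  FIRST[A]={c}  FIRST[B]={c,d}
[2]
  A via A→B: +{d}
  B via B→S a: +{b}
  S via S→A B b: +{d}
  FIRST[S]={b,c,d}  FIRST[A]={c,d}  FIRST[B]={b,c,d}
[3]
  A via A→B: +{b}
  FIRST[S]={b,c,d}  FIRST[A]={b,c,d}  FIRST[B]={b,c,d}
[4] (no change)
  FIRST[S]={b,c,d}  FIRST[A]={b,c,d}  FIRST[B]={b,c,d}

FIRST(A) = ["b", "c", "d"]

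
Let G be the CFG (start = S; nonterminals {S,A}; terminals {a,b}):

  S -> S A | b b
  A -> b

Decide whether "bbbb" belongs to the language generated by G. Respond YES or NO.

CNF form of G:
  S -> S A | T0 T0
  A -> b
  T0 -> b

Fill CYK table bottom-up:
  T[0,0] 'b' = {A,T0}  orig:{A}
  T[1,1] 'b' = {A,T0}  orig:{A}
  T[2,2] 'b' = {A,T0}  orig:{A}
  T[3,3] 'b' = {A,T0}  orig:{A}
  T[0,1] 'bb' = {S}
  T[1,2] 'bb' = {S}
  T[2,3] 'bb' = {S}
  T[0,2] 'bbb' = {S}
  T[1,3] 'bbb' = {S}
  T[0,3] 'bbbb' = {S}

S ∈ T[0,3] ⇒ YES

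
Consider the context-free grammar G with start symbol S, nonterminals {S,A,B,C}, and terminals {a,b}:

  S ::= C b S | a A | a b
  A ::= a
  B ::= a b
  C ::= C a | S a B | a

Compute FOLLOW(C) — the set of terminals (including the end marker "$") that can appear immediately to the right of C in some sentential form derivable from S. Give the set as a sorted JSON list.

Compute FIRST by fixpoint:
pass 1:
  A via A→a: +{a}
  B via B→a b: +{a}
  C via C→a: +{a}
  S via S→C b S: +{a}
  FIRST(S)={a}  FIRST(A)={a}  FIRST(B)={a}  FIRST(C)={a}
pass 2: — fixpoint
  FIRST(S)={a}  FIRST(A)={a}  FIRST(B)={a}  FIRST(C)={a}

FOLLOW sets:
initialize: $ ∈ FOLLOW(S)
pass 1:
  C→C a: FOLLOW(C) ⊇ FIRST(a) = {a}; new: +{a}
  C→S a B: FOLLOW(S) ⊇ FIRST(a) = {a}; new: +{a}
  C→S a B: FOLLOW(B) ⊇ FOLLOW(C) ⊇ {a}; new: +{a}
  S→C b S: FOLLOW(C) ⊇ FIRST(b) = {b}; new: +{b}
  S→a A: FOLLOW(A) ⊇ FOLLOW(S) ⊇ {$,a}; new: +{$,a}
  FOLLOW(S)={$,a}  FOLLOW(A)={$,a}  FOLLOW(B)={a}  FOLLOW(C)={a,b}
pass 2:
  C→S a B: FOLLOW(B) ⊇ FOLLOW(C) ⊇ {a,b}; new: +{b}
  FOLLOW(S)={$,a}  FOLLOW(A)={$,a}  FOLLOW(B)={a,b}  FOLLOW(C)={a,b}
pass 3: (stable)
  FOLLOW(S)={$,a}  FOLLOW(A)={$,a}  FOLLOW(B)={a,b}  FOLLOW(C)={a,b}

FOLLOW(C) = ["a", "b"]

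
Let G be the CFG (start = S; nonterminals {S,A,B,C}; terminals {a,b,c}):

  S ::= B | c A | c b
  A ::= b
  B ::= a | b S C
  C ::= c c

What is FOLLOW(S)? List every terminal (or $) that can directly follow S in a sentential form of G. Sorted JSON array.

FIRST sets, iterate to fixpoint:
[1]
  A via A→b: +{b}
  B via B→a: +{a}
  B via B→b S C: +{b}
  C via C→c c: +{c}
  S via S→B: +{a,b}
  S via S→c A: +{c}
  S: {a,b,c}  A: {b}  B: {a,b}  C: {c}
[2] done
  S: {a,b,c}  A: {b}  B: {a,b}  C: {c}

Compute FOLLOW by fixpoint:
initialize: $ ∈ FOLLOW(S)
[1]
  B→b S C: FOLLOW(S) ⊇ FIRST(C) = {c}; new: +{c}
  S→B: FOLLOW(B) ⊇ FOLLOW(S) ⊇ {$,c}; new: +{$,c}
  S→c A: FOLLOW(A) ⊇ FOLLOW(S) ⊇ {$,c}; new: +{$,c}
  S: {$,c}  A: {$,c}  B: {$,c}  C: {}
[2]
  B→b S C: FOLLOW(C) ⊇ FOLLOW(B) ⊇ {$,c}; new: +{$,c}
  S: {$,c}  A: {$,c}  B: {$,c}  C: {$,c}
[3] done
  S: {$,c}  A: {$,c}  B: {$,c}  C: {$,c}

FOLLOW(S) = ["$", "c"]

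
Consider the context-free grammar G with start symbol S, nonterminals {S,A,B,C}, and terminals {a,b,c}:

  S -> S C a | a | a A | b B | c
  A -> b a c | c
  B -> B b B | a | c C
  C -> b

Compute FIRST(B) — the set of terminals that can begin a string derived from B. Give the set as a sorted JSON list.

Compute FIRST by fixpoint:
[1]
  A via A→b a c: +{b}
  A via A→c: +{c}
  B via B→a: +{a}
  B via B→c C: +{c}
  C via C→b: +{b}
  S via S→a: +{a}
  S via S→b B: +{b}
  S via S→c: +{c}
  S: {a,b,c}  A: {b,c}  B: {a,c}  C: {b}
[2] — fixpoint
  S: {a,b,c}  A: {b,c}  B: {a,c}  C: {b}

FIRST(B) = ["a", "c"]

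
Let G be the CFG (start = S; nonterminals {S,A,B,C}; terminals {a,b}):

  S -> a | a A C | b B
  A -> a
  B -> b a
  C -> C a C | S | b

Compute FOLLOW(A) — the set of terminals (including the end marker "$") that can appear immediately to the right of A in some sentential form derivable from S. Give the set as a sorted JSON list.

FIRST iteration:
pass 1:
  A via A→a: +{a}
  B via B→b a: +{b}
  C via C→b: +{b}
  S via S→a: +{a}
  S via S→b B: +{b}
  S: {a,b}  A: {a}  B: {b}  C: {b}
pass 2:
  C via C→S: +{a}
  S: {a,b}  A: {a}  B: {b}  C: {a,b}
pass 3: (stable)
  S: {a,b}  A: {a}  B: {b}  C: {a,b}

Compute FOLLOW by fixpoint:
seed FOLLOW(S) with $
[1]
  C→C a C: FOLLOW(C) ⊇ FIRST(a) = {a}; new: +{a}
  C→S: FOLLOW(S) ⊇ FOLLOW(C) ⊇ {a}; new: +{a}
  S→a A C: FOLLOW(A) ⊇ FIRST(C) = {a,b}; new: +{a,b}
  S→a A C: FOLLOW(C) ⊇ FOLLOW(S) ⊇ {$,a}; new: +{$}
  S→b B: FOLLOW(B) ⊇ FOLLOW(S) ⊇ {$,a}; new: +{$,a}
  FOLLOW(S)={$,a}  FOLLOW(A)={a,b}  FOLLOW(B)={$,a}  FOLLOW(C)={$,a}
[2] — fixpoint
  FOLLOW(S)={$,a}  FOLLOW(A)={a,b}  FOLLOW(B)={$,a}  FOLLOW(C)={$,a}

FOLLOW(A) = ["a", "b"]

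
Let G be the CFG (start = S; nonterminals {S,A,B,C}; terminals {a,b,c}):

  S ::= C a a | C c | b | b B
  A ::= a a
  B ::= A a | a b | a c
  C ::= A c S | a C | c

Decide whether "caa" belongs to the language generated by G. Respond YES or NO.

CNF form of G:
  S -> C T2 | C X4 | T1 B | b
  A -> T0 T0
  B -> A T0 | T0 T1 | T0 T2
  C -> A X3 | T0 C | c
  T0 -> a
  T1 -> b
  T2 -> c
  X3 -> T2 S
  X4 -> T0 T0

CYK fill:
  cell(0,0) c: {C,T2}  orig:{C}
  cell(1,1) a: {T0}  orig:{}
  cell(2,2) a: {T0}  orig:{}
  cell(0,1) ca: ∅
  cell(1,2) aa: {A,X4}  orig:{A}
  cell(0,2) caa: {S}

S ∈ T[0,2] ⇒ YES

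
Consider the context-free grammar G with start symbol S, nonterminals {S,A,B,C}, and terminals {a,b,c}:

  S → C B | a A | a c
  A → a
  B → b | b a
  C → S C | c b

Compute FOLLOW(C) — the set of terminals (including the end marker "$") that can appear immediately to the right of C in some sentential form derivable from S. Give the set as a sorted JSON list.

FIRST sets, iterate to fixpoint:
pass 1:
  A via A→a: +{a}
  B via B→b: +{b}
  C via C→c b: +{c}
  S via S→C B: +{c}
  S via S→a A: +{a}
  FIRST[S]={a,c}  FIRST[A]={a}  FIRST[B]={b}  FIRST[C]={c}
pass 2:
  C via C→S C: +{a}
  FIRST[S]={a,c}  FIRST[A]={a}  FIRST[B]={b}  FIRST[C]={a,c}
pass 3: done
  FIRST[S]={a,c}  FIRST[A]={a}  FIRST[B]={b}  FIRST[C]={a,c}

FOLLOW iteration:
seed FOLLOW(S) with $
pass 1:
  C→S C: FOLLOW(S) ⊇ FIRST(C) = {a,c}; new: +{a,c}
  S→C B: FOLLOW(C) ⊇ FIRST(B) = {b}; new: +{b}
  S→C B: FOLLOW(B) ⊇ FOLLOW(S) ⊇ {$,a,c}; new: +{$,a,c}
  S→a A: FOLLOW(A) ⊇ FOLLOW(S) ⊇ {$,a,c}; new: +{$,a,c}
  FOLLOW(S)={$,a,c}  FOLLOW(A)={$,a,c}  FOLLOW(B)={$,a,c}  FOLLOW(C)={b}
pass 2: (no change)
  FOLLOW(S)={$,a,c}  FOLLOW(A)={$,a,c}  FOLLOW(B)={$,a,c}  FOLLOW(C)={b}

FOLLOW(C) = ["b"]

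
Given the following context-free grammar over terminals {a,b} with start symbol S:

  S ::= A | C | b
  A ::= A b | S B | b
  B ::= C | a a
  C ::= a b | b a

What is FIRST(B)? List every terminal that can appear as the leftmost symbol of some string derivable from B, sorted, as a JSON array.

Compute FIRST by fixpoint:
[1]
  A via A→b: +{b}
  B via B→a a: +{a}
  C via C→a b: +{a}
  C via C→b a: +{b}
  S via S→A: +{b}
  S via S→C: +{a}
  S: {a,b}  A: {b}  B: {a}  C: {a,b}
[2]
  A via A→S B: +{a}
  B via B→C: +{b}
  S: {a,b}  A: {a,b}  B: {a,b}  C: {a,b}
[3] — fixpoint
  S: {a,b}  A: {a,b}  B: {a,b}  C: {a,b}

FIRST(B) = ["a", "b"]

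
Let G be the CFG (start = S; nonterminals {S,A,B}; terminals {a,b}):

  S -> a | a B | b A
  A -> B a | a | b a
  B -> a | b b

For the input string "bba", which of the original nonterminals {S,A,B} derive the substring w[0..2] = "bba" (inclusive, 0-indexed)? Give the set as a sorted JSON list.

Convert to CNF:
  S -> T0 B | T1 A | a
  A -> B T0 | T1 T0 | a
  B -> T1 T1 | a
  T0 -> a
  T1 -> b

Fill CYK table bottom-up, restricted to cells inside w[0..2]:
  cell(0,0) b: {T1}  orig:{}
  cell(1,1) b: {T1}  orig:{}
  cell(2,2) a: {A,B,S,T0}  orig:{A,B,S}
  cell(0,1) bb: {B}
  cell(1,2) ba: {A,S}
  cell(0,2) bba: {A,S}

Original NTs in T[0,2] deriving "bba": ["A", "S"]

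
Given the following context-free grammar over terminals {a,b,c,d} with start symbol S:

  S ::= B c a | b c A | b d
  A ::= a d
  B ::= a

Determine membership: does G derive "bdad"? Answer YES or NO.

Convert to CNF:
  S -> B X4 | T3 T1 | T3 X5
  A -> T0 T1
  B -> a
  T0 -> a
  T1 -> d
  T2 -> c
  T3 -> b
  X4 -> T2 T0
  X5 -> T2 A

CYK table (by increasing span):
  T[0,0] 'b' = {T3}  orig:{}
  T[1,1] 'd' = {T1}  orig:{}
  T[2,2] 'a' = {B,T0}  orig:{B}
  T[3,3] 'd' = {T1}  orig:{}
  T[0,1] 'bd' = {S}
  T[1,2] 'da' = ∅
  T[2,3] 'ad' = {A}
  T[0,2] 'bda' = ∅
  T[1,3] 'dad' = ∅
  T[0,3] 'bdad' = ∅

S ∉ T[0,3] ⇒ NO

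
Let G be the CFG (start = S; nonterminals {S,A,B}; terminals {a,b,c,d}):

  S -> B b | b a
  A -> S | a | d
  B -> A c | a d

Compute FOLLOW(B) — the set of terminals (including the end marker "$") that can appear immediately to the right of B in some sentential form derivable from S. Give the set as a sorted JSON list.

Compute FIRST by fixpoint:
pass 1:
  A via A→a: +{a}
  A via A→d: +{d}
  B via B→A c: +{a,d}
  S via S→B b: +{a,d}
  S via S→b a: +{b}
  S: {a,b,d}  A: {a,d}  B: {a,d}
pass 2:
  A via A→S: +{b}
  B via B→A c: +{b}
  S: {a,b,d}  A: {a,b,d}  B: {a,b,d}
pass 3: (no change)
  S: {a,b,d}  A: {a,b,d}  B: {a,b,d}

Compute FOLLOW by fixpoint:
FOLLOW(S) := {$}
pass 1:
  B→A c: FOLLOW(A) ⊇ FIRST(c) = {c}; new: +{c}
  S→B b: FOLLOW(B) ⊇ FIRST(b) = {b}; new: +{b}
  S: {$}  A: {c}  B: {b}
pass 2:
  A→S: FOLLOW(S) ⊇ FOLLOW(A) ⊇ {c}; new: +{c}
  S: {$,c}  A: {c}  B: {b}
pass 3: done
  S: {$,c}  A: {c}  B: {b}

FOLLOW(B) = ["b"]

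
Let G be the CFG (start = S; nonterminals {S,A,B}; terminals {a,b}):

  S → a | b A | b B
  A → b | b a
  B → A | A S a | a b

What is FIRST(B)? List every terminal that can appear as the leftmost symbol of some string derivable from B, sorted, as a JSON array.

FIRST iteration:
pass 1:
  A via A→b: +{b}
  B via B→A: +{b}
  B via B→a b: +{a}
  S via S→a: +{a}
  S via S→b A: +{b}
  FIRST[S]={a,b}  FIRST[A]={b}  FIRST[B]={a,b}
pass 2: (stable)
  FIRST[S]={a,b}  FIRST[A]={b}  FIRST[B]={a,b}

FIRST(B) = ["a", "b"]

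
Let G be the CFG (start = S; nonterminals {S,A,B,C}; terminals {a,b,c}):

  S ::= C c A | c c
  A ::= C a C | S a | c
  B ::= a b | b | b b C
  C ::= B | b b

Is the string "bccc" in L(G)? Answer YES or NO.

CNF form of G:
  S -> C X6 | T2 T2
  A -> C X3 | S T0 | c
  B -> T0 T1 | T1 X4 | b
  C -> T0 T1 | T1 T1 | T1 X5 | b
  T0 -> a
  T1 -> b
  T2 -> c
  X3 -> T0 C
  X4 -> T1 C
  X5 -> T1 C
  X6 -> T2 A

CYK table (by increasing span):
  [0..0]={B,C,T1}  "b"  orig:{B,C}
  [1..1]={A,T2}  "c"  orig:{A}
  [2..2]={A,T2}  "c"  orig:{A}
  [3..3]={A,T2}  "c"  orig:{A}
  [0..1]=∅  "bc"
  [1..2]={S,X6}  "cc"  orig:{S}
  [2..3]={S,X6}  "cc"  orig:{S}
  [0..2]={S}  "bcc"
  [1..3]=∅  "ccc"
  [0..3]=∅  "bccc"

S ∉ T[0,3] ⇒ NO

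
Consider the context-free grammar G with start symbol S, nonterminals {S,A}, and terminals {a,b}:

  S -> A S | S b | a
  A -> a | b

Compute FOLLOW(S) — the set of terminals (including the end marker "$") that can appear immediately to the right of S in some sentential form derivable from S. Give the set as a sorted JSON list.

FIRST sets, iterate to fixpoint:
round 1:
  A via A→a: +{a}
  A via A→b: +{b}
  S via S→A S: +{a,b}
  FIRST(S)={a,b}  FIRST(A)={a,b}
round 2: (stable)
  FIRST(S)={a,b}  FIRST(A)={a,b}

FOLLOW iteration:
FOLLOW(S) := {$}
[1]
  S→A S: FOLLOW(A) ⊇ FIRST(S) = {a,b}; new: +{a,b}
  S→S b: FOLLOW(S) ⊇ FIRST(b) = {b}; new: +{b}
  S: {$,b}  A: {a,b}
[2] done
  S: {$,b}  A: {a,b}

FOLLOW(S) = ["$", "b"]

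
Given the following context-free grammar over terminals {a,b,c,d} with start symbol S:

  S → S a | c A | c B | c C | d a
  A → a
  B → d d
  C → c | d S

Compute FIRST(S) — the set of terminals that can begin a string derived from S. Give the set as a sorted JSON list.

FIRST sets, iterate to fixpoint:
[1]
  A via A→a: +{a}
  B via B→d d: +{d}
  C via C→c: +{c}
  C via C→d S: +{d}
  S via S→c A: +{c}
  S via S→d a: +{d}
  S: {c,d}  A: {a}  B: {d}  C: {c,d}
[2] (no change)
  S: {c,d}  A: {a}  B: {d}  C: {c,d}

FIRST(S) = ["c", "d"]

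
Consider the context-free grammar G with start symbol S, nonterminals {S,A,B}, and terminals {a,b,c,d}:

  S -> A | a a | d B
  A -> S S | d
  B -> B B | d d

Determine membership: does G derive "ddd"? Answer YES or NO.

Convert to CNF:
  S -> S S | T0 B | T1 T1 | d
  A -> S S | d
  B -> B B | T0 T0
  T0 -> d
  T1 -> a

Fill CYK table bottom-up:
  cell(0,0) d: {A,S,T0}  orig:{A,S}
  cell(1,1) d: {A,S,T0}  orig:{A,S}
  cell(2,2) d: {A,S,T0}  orig:{A,S}
  cell(0,1) dd: {A,B,S}
  cell(1,2) dd: {A,B,S}
  cell(0,2) ddd: {A,S}

S ∈ T[0,2] ⇒ YES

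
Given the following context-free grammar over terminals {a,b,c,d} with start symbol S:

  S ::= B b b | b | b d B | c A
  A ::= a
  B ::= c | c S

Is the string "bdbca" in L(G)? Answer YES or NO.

Convert to CNF:
  S -> B X3 | T0 A | T1 X4 | b
  A -> a
  B -> T0 S | c
  T0 -> c
  T1 -> b
  T2 -> d
  X3 -> T1 T1
  X4 -> T2 B

CYK fill:
  cell(0,0) b: {S,T1}  orig:{S}
  cell(1,1) d: {T2}  orig:{}
  cell(2,2) b: {S,T1}  orig:{S}
  cell(3,3) c: {B,T0}  orig:{B}
  cell(4,4) a: {A}
  cell(0,1) bd: ∅
  cell(1,2) db: ∅
  cell(2,3) bc: ∅
  cell(3,4) ca: {S}
  cell(0,2) bdb: ∅
  cell(1,3) dbc: ∅
  cell(2,4) bca: ∅
  cell(0,3) bdbc: ∅
  cell(1,4) dbca: ∅
  cell(0,4) bdbca: ∅

S ∉ T[0,4] ⇒ NO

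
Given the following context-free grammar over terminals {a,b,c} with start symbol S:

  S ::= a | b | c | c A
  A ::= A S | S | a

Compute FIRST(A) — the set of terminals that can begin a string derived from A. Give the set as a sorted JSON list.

FIRST sets, iterate to fixpoint:
round 1:
  A via A→a: +{a}
  S via S→a: +{a}
  S via S→b: +{b}
  S via S→c: +{c}
  FIRST(S)={a,b,c}  FIRST(A)={a}
round 2:
  A via A→S: +{b,c}
  FIRST(S)={a,b,c}  FIRST(A)={a,b,c}
round 3: (no change)
  FIRST(S)={a,b,c}  FIRST(A)={a,b,c}

FIRST(A) = ["a", "b", "c"]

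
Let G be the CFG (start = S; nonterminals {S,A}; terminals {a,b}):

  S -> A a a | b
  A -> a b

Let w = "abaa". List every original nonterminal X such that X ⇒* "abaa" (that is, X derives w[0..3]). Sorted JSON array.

CNF form of G:
  S -> A X2 | b
  A -> T0 T1
  T0 -> a
  T1 -> b
  X2 -> T0 T0

CYK fill (cells [i..j] with 0 ≤ i ≤ j ≤ 3 only):
  cell(0,0) a: {T0}  orig:{}
  cell(1,1) b: {S,T1}  orig:{S}
  cell(2,2) a: {T0}  orig:{}
  cell(3,3) a: {T0}  orig:{}
  cell(0,1) ab: {A}
  cell(1,2) ba: ∅
  cell(2,3) aa: {X2}  orig:{}
  cell(0,2) aba: ∅
  cell(1,3) baa: ∅
  cell(0,3) abaa: {S}

Original NTs in T[0,3] deriving "abaa": ["S"]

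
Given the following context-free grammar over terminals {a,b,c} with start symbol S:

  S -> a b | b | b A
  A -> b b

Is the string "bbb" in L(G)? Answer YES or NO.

Convert to CNF:
  S -> T0 A | T1 T0 | b
  A -> T0 T0
  T0 -> b
  T1 -> a

Fill CYK table bottom-up:
  T[0,0] 'b' = {S,T0}  orig:{S}
  T[1,1] 'b' = {S,T0}  orig:{S}
  T[2,2] 'b' = {S,T0}  orig:{S}
  T[0,1] 'bb' = {A}
  T[1,2] 'bb' = {A}
  T[0,2] 'bbb' = {S}

S ∈ T[0,2] ⇒ YES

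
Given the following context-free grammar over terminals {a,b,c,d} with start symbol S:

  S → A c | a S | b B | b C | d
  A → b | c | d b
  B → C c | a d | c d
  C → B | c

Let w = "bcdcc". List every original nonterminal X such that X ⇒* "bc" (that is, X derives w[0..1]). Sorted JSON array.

Convert to CNF:
  S -> A T2 | T1 B | T1 C | T3 S | d
  A -> T0 T1 | b | c
  B -> C T2 | T2 T0 | T3 T0
  C -> C T2 | T2 T0 | T3 T0 | c
  T0 -> d
  T1 -> b
  T2 -> c
  T3 -> a

CYK fill (cells [i..j] with 0 ≤ i ≤ j ≤ 1 only):
  cell(0,0) b: {A,T1}  orig:{A}
  cell(1,1) c: {A,C,T2}  orig:{A,C}
  cell(0,1) bc: {S}

Original NTs in T[0,1] deriving "bc": ["S"]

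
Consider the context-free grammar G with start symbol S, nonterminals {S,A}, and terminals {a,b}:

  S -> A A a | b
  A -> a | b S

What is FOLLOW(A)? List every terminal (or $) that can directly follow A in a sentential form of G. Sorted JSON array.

Compute FIRST by fixpoint:
[1]
  A via A→a: +{a}
  A via A→b S: +{b}
  S via S→A A a: +{a,b}
  S: {a,b}  A: {a,b}
[2] (no change)
  S: {a,b}  A: {a,b}

Compute FOLLOW by fixpoint:
initialize: $ ∈ FOLLOW(S)
iter 1:
  S→A A a: FOLLOW(A) ⊇ FIRST(A) = {a,b}; new: +{a,b}
  FOLLOW[S]={$}  FOLLOW[A]={a,b}
iter 2:
  A→b S: FOLLOW(S) ⊇ FOLLOW(A) ⊇ {a,b}; new: +{a,b}
  FOLLOW[S]={$,a,b}  FOLLOW[A]={a,b}
iter 3: — fixpoint
  FOLLOW[S]={$,a,b}  FOLLOW[A]={a,b}

FOLLOW(A) = ["a", "b"]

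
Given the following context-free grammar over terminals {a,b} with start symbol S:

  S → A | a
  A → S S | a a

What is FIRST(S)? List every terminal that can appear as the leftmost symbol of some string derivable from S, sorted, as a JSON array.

Compute FIRST by fixpoint:
pass 1:
  A via A→a a: +{a}
  S via S→A: +{a}
  S: {a}  A: {a}
pass 2: — fixpoint
  S: {a}  A: {a}

FIRST(S) = ["a"]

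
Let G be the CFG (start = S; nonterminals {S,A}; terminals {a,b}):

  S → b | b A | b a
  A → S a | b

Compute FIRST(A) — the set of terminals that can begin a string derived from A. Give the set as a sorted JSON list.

Compute FIRST by fixpoint:
round 1:
  A via A→b: +{b}
  S via S→b: +{b}
  S: {b}  A: {b}
round 2: (no change)
  S: {b}  A: {b}

FIRST(A) = ["b"]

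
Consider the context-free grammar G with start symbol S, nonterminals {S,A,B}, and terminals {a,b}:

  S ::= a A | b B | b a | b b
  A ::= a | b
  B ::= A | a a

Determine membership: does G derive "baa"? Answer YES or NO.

CNF form of G:
  S -> T0 A | T1 B | T1 T0 | T1 T1
  A -> a | b
  B -> T0 T0 | a | b
  T0 -> a
  T1 -> b

CYK table (by increasing span):
  T[0,0] 'b' = {A,B,T1}  orig:{A,B}
  T[1,1] 'a' = {A,B,T0}  orig:{A,B}
  T[2,2] 'a' = {A,B,T0}  orig:{A,B}
  T[0,1] 'ba' = {S}
  T[1,2] 'aa' = {B,S}
  T[0,2] 'baa' = {S}

S ∈ T[0,2] ⇒ YES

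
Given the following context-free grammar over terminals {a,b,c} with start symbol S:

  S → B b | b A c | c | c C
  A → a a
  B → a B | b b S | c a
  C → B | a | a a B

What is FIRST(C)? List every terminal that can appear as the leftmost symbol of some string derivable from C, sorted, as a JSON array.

FIRST sets, iterate to fixpoint:
pass 1:
  A via A→a a: +{a}
  B via B→a B: +{a}
  B via B→b b S: +{b}
  B via B→c a: +{c}
  C via C→B: +{a,b,c}
  S via S→B b: +{a,b,c}
  S: {a,b,c}  A: {a}  B: {a,b,c}  C: {a,b,c}
pass 2: done
  S: {a,b,c}  A: {a}  B: {a,b,c}  C: {a,b,c}

FIRST(C) = ["a", "b", "c"]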